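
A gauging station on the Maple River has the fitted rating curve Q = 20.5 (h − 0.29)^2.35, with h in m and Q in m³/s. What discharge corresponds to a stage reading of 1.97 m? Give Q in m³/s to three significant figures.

Q = 20.5 × (1.97 − 0.29)^2.35 = 20.5 × 1.68^2.35 = 69.38 m³/s

69.4 m³/s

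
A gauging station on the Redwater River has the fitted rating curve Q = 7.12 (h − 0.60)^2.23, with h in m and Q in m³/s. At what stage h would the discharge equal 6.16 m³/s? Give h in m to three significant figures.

1.54 m

h − h₀ = (Q/C)^(1/b) = (6.16/7.12)^(1/2.23) = 0.9371 m
h = 0.60 + 0.9371 = 1.537 m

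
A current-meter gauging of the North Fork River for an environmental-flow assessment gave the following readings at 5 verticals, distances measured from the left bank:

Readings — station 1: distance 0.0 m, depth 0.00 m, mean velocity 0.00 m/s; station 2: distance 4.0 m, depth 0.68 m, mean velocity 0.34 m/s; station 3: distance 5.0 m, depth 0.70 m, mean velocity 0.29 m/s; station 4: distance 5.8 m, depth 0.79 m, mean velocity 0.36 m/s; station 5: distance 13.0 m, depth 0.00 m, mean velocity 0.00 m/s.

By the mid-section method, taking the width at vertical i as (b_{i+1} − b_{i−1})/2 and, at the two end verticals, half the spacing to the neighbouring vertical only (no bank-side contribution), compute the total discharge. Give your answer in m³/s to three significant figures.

1.90 m³/s

w_2 = (5.0 − 0.0)/2 = 2.5 m; q_2 = 0.34 × 0.68 × 2.5 = 0.5780 m³/s
w_3 = (5.8 − 4.0)/2 = 0.9 m; q_3 = 0.29 × 0.70 × 0.9 = 0.1827 m³/s
w_4 = (13.0 − 5.0)/2 = 4 m; q_4 = 0.36 × 0.79 × 4 = 1.138 m³/s
Stations 1, 5 contribute zero (depth or velocity is 0).
Q = Σ qᵢ = 1.898 m³/s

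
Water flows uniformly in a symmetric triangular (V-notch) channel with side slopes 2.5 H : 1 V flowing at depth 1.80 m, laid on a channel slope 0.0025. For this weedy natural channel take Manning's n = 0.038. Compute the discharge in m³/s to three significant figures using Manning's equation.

A = z·y² = 2.5×1.80² = 8.100 m²
P = 2y√(1+z²) = 2×1.80×√(1+2.5²) = 9.693 m
R = A/P = 8.100/9.693 = 0.8356 m
Q = (1/n)·A·R^(2/3)·S^(1/2) = (1/0.038) × 8.100 × 0.8356^(2/3) × 0.0025^(1/2) = 9.455 m³/s

9.46 m³/s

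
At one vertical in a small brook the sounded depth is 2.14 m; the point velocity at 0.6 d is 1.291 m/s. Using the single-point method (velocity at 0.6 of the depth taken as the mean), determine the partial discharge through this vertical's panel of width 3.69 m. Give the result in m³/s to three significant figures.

10.2 m³/s

v̄ = v₀.₆ = 1.291 m/s
q = v̄ × d × w = 1.291 × 2.14 × 3.69 = 10.19 m³/s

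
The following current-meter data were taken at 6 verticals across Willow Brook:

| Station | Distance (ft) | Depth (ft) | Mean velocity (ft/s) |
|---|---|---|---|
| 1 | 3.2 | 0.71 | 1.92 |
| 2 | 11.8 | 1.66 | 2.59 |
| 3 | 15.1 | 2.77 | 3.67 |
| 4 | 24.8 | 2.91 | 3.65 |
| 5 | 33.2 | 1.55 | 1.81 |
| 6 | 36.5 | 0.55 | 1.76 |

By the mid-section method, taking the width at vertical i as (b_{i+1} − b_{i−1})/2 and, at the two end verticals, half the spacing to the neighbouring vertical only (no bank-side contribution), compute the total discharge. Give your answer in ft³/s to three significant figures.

212 ft³/s

w_1 = (11.8 − 3.2)/2 = 4.3 ft; q_1 = 1.92 × 0.71 × 4.3 = 5.862 ft³/s
w_2 = (15.1 − 3.2)/2 = 5.95 ft; q_2 = 2.59 × 1.66 × 5.95 = 25.58 ft³/s
w_3 = (24.8 − 11.8)/2 = 6.5 ft; q_3 = 3.67 × 2.77 × 6.5 = 66.08 ft³/s
w_4 = (33.2 − 15.1)/2 = 9.05 ft; q_4 = 3.65 × 2.91 × 9.05 = 96.12 ft³/s
w_5 = (36.5 − 24.8)/2 = 5.85 ft; q_5 = 1.81 × 1.55 × 5.85 = 16.41 ft³/s
w_6 = (36.5 − 33.2)/2 = 1.65 ft; q_6 = 1.76 × 0.55 × 1.65 = 1.597 ft³/s
Q = Σ qᵢ = 211.7 ft³/s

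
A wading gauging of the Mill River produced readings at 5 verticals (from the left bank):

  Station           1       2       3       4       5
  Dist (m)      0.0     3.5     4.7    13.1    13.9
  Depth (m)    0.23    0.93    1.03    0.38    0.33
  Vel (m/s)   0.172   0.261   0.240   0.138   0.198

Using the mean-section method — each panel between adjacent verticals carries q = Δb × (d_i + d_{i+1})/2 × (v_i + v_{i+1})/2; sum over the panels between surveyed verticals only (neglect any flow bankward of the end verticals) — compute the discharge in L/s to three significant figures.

1900 L/s

Panel 1-2: Δb = 3.5 m, d̄ = (0.23+0.93)/2 = 0.58, v̄ = (0.172+0.261)/2 = 0.2165 → q = 3.5×0.58×0.2165 = 0.4395 m³/s
Panel 2-3: Δb = 1.2 m, d̄ = (0.93+1.03)/2 = 0.98, v̄ = (0.261+0.240)/2 = 0.2505 → q = 1.2×0.98×0.2505 = 0.2946 m³/s
Panel 3-4: Δb = 8.4 m, d̄ = (1.03+0.38)/2 = 0.705, v̄ = (0.240+0.138)/2 = 0.189 → q = 8.4×0.705×0.189 = 1.119 m³/s
Panel 4-5: Δb = 0.8 m, d̄ = (0.38+0.33)/2 = 0.355, v̄ = (0.138+0.198)/2 = 0.168 → q = 0.8×0.355×0.168 = 0.04771 m³/s
Q = Σ q = 1.901 m³/s
= 1.901 × 1000 = 1901 L/s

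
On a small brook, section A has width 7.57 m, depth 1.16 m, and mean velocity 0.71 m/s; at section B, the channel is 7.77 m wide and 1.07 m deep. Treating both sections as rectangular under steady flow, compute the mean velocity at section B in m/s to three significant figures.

0.750 m/s

Q = A₁V₁ = (7.57×1.16) × 0.71 = 6.235 m³/s
A₂ = 7.77 × 1.07 = 8.314 m²
V₂ = Q/A₂ = 6.235/8.314 = 0.7499 m/s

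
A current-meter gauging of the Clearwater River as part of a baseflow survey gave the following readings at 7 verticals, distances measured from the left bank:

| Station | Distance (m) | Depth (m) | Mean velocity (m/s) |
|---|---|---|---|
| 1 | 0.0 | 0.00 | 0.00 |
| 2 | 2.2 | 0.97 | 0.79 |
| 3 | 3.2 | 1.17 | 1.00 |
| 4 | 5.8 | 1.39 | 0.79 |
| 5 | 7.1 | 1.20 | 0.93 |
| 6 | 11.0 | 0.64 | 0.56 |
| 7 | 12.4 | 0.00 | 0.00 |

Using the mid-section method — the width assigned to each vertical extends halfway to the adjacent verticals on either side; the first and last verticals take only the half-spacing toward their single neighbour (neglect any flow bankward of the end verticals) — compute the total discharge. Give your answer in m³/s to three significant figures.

9.32 m³/s

w_2 = (3.2 − 0.0)/2 = 1.6 m; q_2 = 0.79 × 0.97 × 1.6 = 1.226 m³/s
w_3 = (5.8 − 2.2)/2 = 1.8 m; q_3 = 1.00 × 1.17 × 1.8 = 2.106 m³/s
w_4 = (7.1 − 3.2)/2 = 1.95 m; q_4 = 0.79 × 1.39 × 1.95 = 2.141 m³/s
w_5 = (11.0 − 5.8)/2 = 2.6 m; q_5 = 0.93 × 1.20 × 2.6 = 2.902 m³/s
w_6 = (12.4 − 7.1)/2 = 2.65 m; q_6 = 0.56 × 0.64 × 2.65 = 0.9498 m³/s
Stations 1, 7 contribute zero (depth or velocity is 0).
Q = Σ qᵢ = 9.325 m³/s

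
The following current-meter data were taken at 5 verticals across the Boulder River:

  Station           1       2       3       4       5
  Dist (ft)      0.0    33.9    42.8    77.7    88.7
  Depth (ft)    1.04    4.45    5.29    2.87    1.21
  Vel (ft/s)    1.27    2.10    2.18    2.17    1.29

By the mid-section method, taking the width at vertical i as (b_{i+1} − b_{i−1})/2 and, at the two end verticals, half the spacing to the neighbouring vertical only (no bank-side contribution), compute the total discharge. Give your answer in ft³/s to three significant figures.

626 ft³/s

w_1 = (33.9 − 0.0)/2 = 16.95 ft; q_1 = 1.27 × 1.04 × 16.95 = 22.39 ft³/s
w_2 = (42.8 − 0.0)/2 = 21.4 ft; q_2 = 2.10 × 4.45 × 21.4 = 200.0 ft³/s
w_3 = (77.7 − 33.9)/2 = 21.9 ft; q_3 = 2.18 × 5.29 × 21.9 = 252.6 ft³/s
w_4 = (88.7 − 42.8)/2 = 22.95 ft; q_4 = 2.17 × 2.87 × 22.95 = 142.9 ft³/s
w_5 = (88.7 − 77.7)/2 = 5.5 ft; q_5 = 1.29 × 1.21 × 5.5 = 8.585 ft³/s
Q = Σ qᵢ = 626.4 ft³/s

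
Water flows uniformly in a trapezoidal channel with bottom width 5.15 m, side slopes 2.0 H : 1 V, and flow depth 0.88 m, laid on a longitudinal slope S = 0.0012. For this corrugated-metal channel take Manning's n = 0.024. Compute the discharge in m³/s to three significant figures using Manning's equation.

A = (b + z·y)·y = (5.15 + 2.0×0.88)×0.88 = 6.081 m²
P = b + 2y√(1+z²) = 5.15 + 2×0.88×√(1+2.0²) = 9.085 m
R = A/P = 6.081/9.085 = 0.6693 m
Q = (1/n)·A·R^(2/3)·S^(1/2) = (1/0.024) × 6.081 × 0.6693^(2/3) × 0.0012^(1/2) = 6.716 m³/s

6.72 m³/s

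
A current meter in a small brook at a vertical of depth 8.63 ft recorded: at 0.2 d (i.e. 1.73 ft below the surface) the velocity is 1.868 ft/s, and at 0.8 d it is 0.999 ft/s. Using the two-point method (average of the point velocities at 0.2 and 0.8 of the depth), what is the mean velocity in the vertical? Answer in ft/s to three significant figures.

1.43 ft/s

v̄ = (1.868 + 0.999) / 2 = 1.434 ft/s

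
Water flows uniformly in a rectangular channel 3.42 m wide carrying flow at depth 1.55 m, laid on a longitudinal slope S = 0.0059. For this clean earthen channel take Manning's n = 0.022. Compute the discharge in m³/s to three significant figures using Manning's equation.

A = b·y = 3.42 × 1.55 = 5.301 m²
P = b + 2y = 3.42 + 2×1.55 = 6.520 m
R = A/P = 5.301/6.520 = 0.8130 m
Q = (1/n)·A·R^(2/3)·S^(1/2) = (1/0.022) × 5.301 × 0.8130^(2/3) × 0.0059^(1/2) = 16.12 m³/s

16.1 m³/s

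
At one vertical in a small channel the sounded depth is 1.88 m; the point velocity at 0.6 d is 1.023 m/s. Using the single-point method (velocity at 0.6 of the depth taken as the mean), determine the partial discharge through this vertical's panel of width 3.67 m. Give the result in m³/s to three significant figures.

v̄ = v₀.₆ = 1.023 m/s
q = v̄ × d × w = 1.023 × 1.88 × 3.67 = 7.058 m³/s

7.06 m³/s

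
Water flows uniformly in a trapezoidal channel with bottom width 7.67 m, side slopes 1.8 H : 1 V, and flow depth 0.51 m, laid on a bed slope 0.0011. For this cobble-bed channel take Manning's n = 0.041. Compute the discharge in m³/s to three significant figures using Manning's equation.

2.08 m³/s

A = (b + z·y)·y = (7.67 + 1.8×0.51)×0.51 = 4.380 m²
P = b + 2y√(1+z²) = 7.67 + 2×0.51×√(1+1.8²) = 9.770 m
R = A/P = 4.380/9.770 = 0.4483 m
Q = (1/n)·A·R^(2/3)·S^(1/2) = (1/0.041) × 4.380 × 0.4483^(2/3) × 0.0011^(1/2) = 2.075 m³/s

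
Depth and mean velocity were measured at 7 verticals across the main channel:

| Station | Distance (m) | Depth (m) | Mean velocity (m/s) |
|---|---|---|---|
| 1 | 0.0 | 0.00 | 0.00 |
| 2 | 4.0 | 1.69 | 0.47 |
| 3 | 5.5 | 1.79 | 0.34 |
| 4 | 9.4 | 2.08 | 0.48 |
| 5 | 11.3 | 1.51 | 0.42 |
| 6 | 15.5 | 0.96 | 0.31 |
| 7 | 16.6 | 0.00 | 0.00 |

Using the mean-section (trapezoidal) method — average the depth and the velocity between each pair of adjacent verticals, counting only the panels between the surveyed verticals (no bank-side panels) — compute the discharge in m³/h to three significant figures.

30400 m³/h

Panel 1-2: Δb = 4 m, d̄ = (0.00+1.69)/2 = 0.845, v̄ = (0.00+0.47)/2 = 0.235 → q = 4×0.845×0.235 = 0.7943 m³/s
Panel 2-3: Δb = 1.5 m, d̄ = (1.69+1.79)/2 = 1.74, v̄ = (0.47+0.34)/2 = 0.405 → q = 1.5×1.74×0.405 = 1.057 m³/s
Panel 3-4: Δb = 3.9 m, d̄ = (1.79+2.08)/2 = 1.935, v̄ = (0.34+0.48)/2 = 0.41 → q = 3.9×1.935×0.41 = 3.094 m³/s
Panel 4-5: Δb = 1.9 m, d̄ = (2.08+1.51)/2 = 1.795, v̄ = (0.48+0.42)/2 = 0.45 → q = 1.9×1.795×0.45 = 1.535 m³/s
Panel 5-6: Δb = 4.2 m, d̄ = (1.51+0.96)/2 = 1.235, v̄ = (0.42+0.31)/2 = 0.365 → q = 4.2×1.235×0.365 = 1.893 m³/s
Panel 6-7: Δb = 1.1 m, d̄ = (0.96+0.00)/2 = 0.48, v̄ = (0.31+0.00)/2 = 0.155 → q = 1.1×0.48×0.155 = 0.08184 m³/s
Q = Σ q = 8.455 m³/s
= 8.455 × 3600 = 30440 m³/h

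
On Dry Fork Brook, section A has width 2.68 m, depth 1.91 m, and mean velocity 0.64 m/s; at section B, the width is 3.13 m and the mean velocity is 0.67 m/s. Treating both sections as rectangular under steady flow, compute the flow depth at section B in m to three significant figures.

1.56 m

Q = A₁V₁ = (2.68×1.91) × 0.64 = 3.276 m³/s
d₂ = Q/(b₂ V₂) = 3.276/(3.13×0.67) = 1.562 m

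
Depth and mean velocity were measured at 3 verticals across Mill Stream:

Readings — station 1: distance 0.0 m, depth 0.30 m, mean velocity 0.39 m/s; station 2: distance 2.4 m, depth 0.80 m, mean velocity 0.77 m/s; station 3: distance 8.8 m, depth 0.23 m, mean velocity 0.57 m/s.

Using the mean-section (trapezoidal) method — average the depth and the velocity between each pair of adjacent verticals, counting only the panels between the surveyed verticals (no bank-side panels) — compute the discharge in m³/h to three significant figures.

Panel 1-2: Δb = 2.4 m, d̄ = (0.30+0.80)/2 = 0.55, v̄ = (0.39+0.77)/2 = 0.58 → q = 2.4×0.55×0.58 = 0.7656 m³/s
Panel 2-3: Δb = 6.4 m, d̄ = (0.80+0.23)/2 = 0.515, v̄ = (0.77+0.57)/2 = 0.67 → q = 6.4×0.515×0.67 = 2.208 m³/s
Q = Σ q = 2.974 m³/s
= 2.974 × 3600 = 10710 m³/h

10700 m³/h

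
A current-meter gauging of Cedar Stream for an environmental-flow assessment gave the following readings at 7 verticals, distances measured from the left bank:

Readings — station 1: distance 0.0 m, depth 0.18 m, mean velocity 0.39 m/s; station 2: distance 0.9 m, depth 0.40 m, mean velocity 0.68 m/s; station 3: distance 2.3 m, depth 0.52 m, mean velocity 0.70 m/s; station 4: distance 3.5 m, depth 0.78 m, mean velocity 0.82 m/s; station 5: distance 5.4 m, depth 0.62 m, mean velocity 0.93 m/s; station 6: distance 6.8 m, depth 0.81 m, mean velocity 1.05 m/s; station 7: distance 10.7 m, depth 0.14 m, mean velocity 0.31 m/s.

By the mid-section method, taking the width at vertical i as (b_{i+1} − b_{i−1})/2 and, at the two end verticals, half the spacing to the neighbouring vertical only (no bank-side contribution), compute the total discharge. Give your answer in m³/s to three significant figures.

w_1 = (0.9 − 0.0)/2 = 0.45 m; q_1 = 0.39 × 0.18 × 0.45 = 0.03159 m³/s
w_2 = (2.3 − 0.0)/2 = 1.15 m; q_2 = 0.68 × 0.40 × 1.15 = 0.3128 m³/s
w_3 = (3.5 − 0.9)/2 = 1.3 m; q_3 = 0.70 × 0.52 × 1.3 = 0.4732 m³/s
w_4 = (5.4 − 2.3)/2 = 1.55 m; q_4 = 0.82 × 0.78 × 1.55 = 0.9914 m³/s
w_5 = (6.8 − 3.5)/2 = 1.65 m; q_5 = 0.93 × 0.62 × 1.65 = 0.9514 m³/s
w_6 = (10.7 − 5.4)/2 = 2.65 m; q_6 = 1.05 × 0.81 × 2.65 = 2.254 m³/s
w_7 = (10.7 − 6.8)/2 = 1.95 m; q_7 = 0.31 × 0.14 × 1.95 = 0.08463 m³/s
Q = Σ qᵢ = 5.099 m³/s

5.10 m³/s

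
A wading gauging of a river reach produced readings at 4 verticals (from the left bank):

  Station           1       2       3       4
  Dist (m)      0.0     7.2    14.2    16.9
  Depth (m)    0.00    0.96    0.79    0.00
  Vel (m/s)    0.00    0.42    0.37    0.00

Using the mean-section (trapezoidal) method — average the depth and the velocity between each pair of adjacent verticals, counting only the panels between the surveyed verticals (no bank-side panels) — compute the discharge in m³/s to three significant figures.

3.34 m³/s

Panel 1-2: Δb = 7.2 m, d̄ = (0.00+0.96)/2 = 0.48, v̄ = (0.00+0.42)/2 = 0.21 → q = 7.2×0.48×0.21 = 0.7258 m³/s
Panel 2-3: Δb = 7 m, d̄ = (0.96+0.79)/2 = 0.875, v̄ = (0.42+0.37)/2 = 0.395 → q = 7×0.875×0.395 = 2.419 m³/s
Panel 3-4: Δb = 2.7 m, d̄ = (0.79+0.00)/2 = 0.395, v̄ = (0.37+0.00)/2 = 0.185 → q = 2.7×0.395×0.185 = 0.1973 m³/s
Q = Σ q = 3.342 m³/s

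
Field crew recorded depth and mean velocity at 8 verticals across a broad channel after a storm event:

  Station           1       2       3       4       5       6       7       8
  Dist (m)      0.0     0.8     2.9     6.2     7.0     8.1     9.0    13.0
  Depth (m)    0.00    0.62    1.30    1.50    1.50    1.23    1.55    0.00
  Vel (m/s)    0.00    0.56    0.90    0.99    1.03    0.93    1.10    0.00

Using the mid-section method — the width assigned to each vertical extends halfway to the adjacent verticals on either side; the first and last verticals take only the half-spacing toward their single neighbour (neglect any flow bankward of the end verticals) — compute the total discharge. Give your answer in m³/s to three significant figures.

w_2 = (2.9 − 0.0)/2 = 1.45 m; q_2 = 0.56 × 0.62 × 1.45 = 0.5034 m³/s
w_3 = (6.2 − 0.8)/2 = 2.7 m; q_3 = 0.90 × 1.30 × 2.7 = 3.159 m³/s
w_4 = (7.0 − 2.9)/2 = 2.05 m; q_4 = 0.99 × 1.50 × 2.05 = 3.044 m³/s
w_5 = (8.1 − 6.2)/2 = 0.95 m; q_5 = 1.03 × 1.50 × 0.95 = 1.468 m³/s
w_6 = (9.0 − 7.0)/2 = 1 m; q_6 = 0.93 × 1.23 × 1 = 1.144 m³/s
w_7 = (13.0 − 8.1)/2 = 2.45 m; q_7 = 1.10 × 1.55 × 2.45 = 4.177 m³/s
Stations 1, 8 contribute zero (depth or velocity is 0).
Q = Σ qᵢ = 13.50 m³/s

13.5 m³/s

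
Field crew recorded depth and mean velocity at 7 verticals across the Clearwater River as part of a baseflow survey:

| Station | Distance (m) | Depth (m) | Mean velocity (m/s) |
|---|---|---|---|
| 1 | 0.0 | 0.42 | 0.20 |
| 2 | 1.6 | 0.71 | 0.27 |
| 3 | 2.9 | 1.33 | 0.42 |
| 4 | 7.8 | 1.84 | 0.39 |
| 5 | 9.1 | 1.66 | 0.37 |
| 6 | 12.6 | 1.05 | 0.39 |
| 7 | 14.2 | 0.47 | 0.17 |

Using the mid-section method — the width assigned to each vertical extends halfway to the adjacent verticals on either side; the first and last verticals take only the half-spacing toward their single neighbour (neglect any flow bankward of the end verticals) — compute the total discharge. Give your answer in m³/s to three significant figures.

6.88 m³/s

w_1 = (1.6 − 0.0)/2 = 0.8 m; q_1 = 0.20 × 0.42 × 0.8 = 0.06720 m³/s
w_2 = (2.9 − 0.0)/2 = 1.45 m; q_2 = 0.27 × 0.71 × 1.45 = 0.2780 m³/s
w_3 = (7.8 − 1.6)/2 = 3.1 m; q_3 = 0.42 × 1.33 × 3.1 = 1.732 m³/s
w_4 = (9.1 − 2.9)/2 = 3.1 m; q_4 = 0.39 × 1.84 × 3.1 = 2.225 m³/s
w_5 = (12.6 − 7.8)/2 = 2.4 m; q_5 = 0.37 × 1.66 × 2.4 = 1.474 m³/s
w_6 = (14.2 − 9.1)/2 = 2.55 m; q_6 = 0.39 × 1.05 × 2.55 = 1.044 m³/s
w_7 = (14.2 − 12.6)/2 = 0.8 m; q_7 = 0.17 × 0.47 × 0.8 = 0.06392 m³/s
Q = Σ qᵢ = 6.884 m³/s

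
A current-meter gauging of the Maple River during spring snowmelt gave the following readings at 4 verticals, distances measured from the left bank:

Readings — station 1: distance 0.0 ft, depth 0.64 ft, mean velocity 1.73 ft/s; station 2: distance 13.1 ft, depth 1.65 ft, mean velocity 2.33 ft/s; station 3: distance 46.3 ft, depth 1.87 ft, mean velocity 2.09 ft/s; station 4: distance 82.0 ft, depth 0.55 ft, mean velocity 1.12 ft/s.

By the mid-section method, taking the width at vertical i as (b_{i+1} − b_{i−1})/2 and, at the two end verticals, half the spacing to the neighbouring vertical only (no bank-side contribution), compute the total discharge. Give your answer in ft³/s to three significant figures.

w_1 = (13.1 − 0.0)/2 = 6.55 ft; q_1 = 1.73 × 0.64 × 6.55 = 7.252 ft³/s
w_2 = (46.3 − 0.0)/2 = 23.15 ft; q_2 = 2.33 × 1.65 × 23.15 = 89.00 ft³/s
w_3 = (82.0 − 13.1)/2 = 34.45 ft; q_3 = 2.09 × 1.87 × 34.45 = 134.6 ft³/s
w_4 = (82.0 − 46.3)/2 = 17.85 ft; q_4 = 1.12 × 0.55 × 17.85 = 11.00 ft³/s
Q = Σ qᵢ = 241.9 ft³/s

242 ft³/s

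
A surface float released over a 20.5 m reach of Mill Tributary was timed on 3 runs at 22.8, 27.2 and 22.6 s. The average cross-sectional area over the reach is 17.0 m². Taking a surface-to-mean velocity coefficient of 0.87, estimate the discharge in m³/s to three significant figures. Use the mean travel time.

t̄ = (22.8 + 27.2 + 22.6) / 3 = 24.2 s
v_surface = L / t̄ = 20.5 / 24.2 = 0.8471 m/s
v_mean = 0.87 × 0.8471 = 0.7370 m/s
Q = A × v_mean = 17.0 × 0.7370 = 12.53 m³/s

12.5 m³/s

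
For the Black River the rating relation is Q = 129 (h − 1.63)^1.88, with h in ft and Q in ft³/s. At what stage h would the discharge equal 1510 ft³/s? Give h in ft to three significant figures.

h − h₀ = (Q/C)^(1/b) = (1510/129)^(1/1.88) = 3.701 ft
h = 1.63 + 3.701 = 5.331 ft

5.33 ft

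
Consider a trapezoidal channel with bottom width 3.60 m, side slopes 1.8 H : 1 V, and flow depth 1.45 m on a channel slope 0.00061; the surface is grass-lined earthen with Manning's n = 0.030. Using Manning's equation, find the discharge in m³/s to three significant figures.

A = (b + z·y)·y = (3.60 + 1.8×1.45)×1.45 = 9.005 m²
P = b + 2y√(1+z²) = 3.60 + 2×1.45×√(1+1.8²) = 9.571 m
R = A/P = 9.005/9.571 = 0.9408 m
Q = (1/n)·A·R^(2/3)·S^(1/2) = (1/0.030) × 9.005 × 0.9408^(2/3) × 0.00061^(1/2) = 7.117 m³/s

7.12 m³/s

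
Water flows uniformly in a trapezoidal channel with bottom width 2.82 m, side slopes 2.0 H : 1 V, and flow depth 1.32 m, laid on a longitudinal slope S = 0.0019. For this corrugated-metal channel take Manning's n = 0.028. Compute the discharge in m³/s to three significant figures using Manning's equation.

9.88 m³/s

A = (b + z·y)·y = (2.82 + 2.0×1.32)×1.32 = 7.207 m²
P = b + 2y√(1+z²) = 2.82 + 2×1.32×√(1+2.0²) = 8.723 m
R = A/P = 7.207/8.723 = 0.8262 m
Q = (1/n)·A·R^(2/3)·S^(1/2) = (1/0.028) × 7.207 × 0.8262^(2/3) × 0.0019^(1/2) = 9.879 m³/s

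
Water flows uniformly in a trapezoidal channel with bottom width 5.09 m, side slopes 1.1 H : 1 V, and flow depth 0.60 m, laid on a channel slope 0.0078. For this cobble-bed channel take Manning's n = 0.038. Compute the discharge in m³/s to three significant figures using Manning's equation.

5.06 m³/s

A = (b + z·y)·y = (5.09 + 1.1×0.60)×0.60 = 3.450 m²
P = b + 2y√(1+z²) = 5.09 + 2×0.60×√(1+1.1²) = 6.874 m
R = A/P = 3.450/6.874 = 0.5019 m
Q = (1/n)·A·R^(2/3)·S^(1/2) = (1/0.038) × 3.450 × 0.5019^(2/3) × 0.0078^(1/2) = 5.064 m³/s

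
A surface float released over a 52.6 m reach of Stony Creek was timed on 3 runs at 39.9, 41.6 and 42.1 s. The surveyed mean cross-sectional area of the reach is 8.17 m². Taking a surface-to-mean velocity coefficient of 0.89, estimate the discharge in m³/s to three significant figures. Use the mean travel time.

9.28 m³/s

t̄ = (39.9 + 41.6 + 42.1) / 3 = 41.2 s
v_surface = L / t̄ = 52.6 / 41.2 = 1.277 m/s
v_mean = 0.89 × 1.277 = 1.136 m/s
Q = A × v_mean = 8.17 × 1.136 = 9.283 m³/s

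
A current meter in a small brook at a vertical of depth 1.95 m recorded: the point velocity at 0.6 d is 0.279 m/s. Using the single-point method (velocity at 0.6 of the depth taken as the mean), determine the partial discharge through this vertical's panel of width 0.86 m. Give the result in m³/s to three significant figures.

0.468 m³/s

v̄ = v₀.₆ = 0.279 m/s
q = v̄ × d × w = 0.2790 × 1.95 × 0.86 = 0.4679 m³/s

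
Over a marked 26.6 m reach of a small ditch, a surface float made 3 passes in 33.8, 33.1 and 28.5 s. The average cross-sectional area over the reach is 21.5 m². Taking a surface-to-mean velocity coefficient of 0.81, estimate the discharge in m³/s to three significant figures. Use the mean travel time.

14.6 m³/s

t̄ = (33.8 + 33.1 + 28.5) / 3 = 31.8 s
v_surface = L / t̄ = 26.6 / 31.8 = 0.8365 m/s
v_mean = 0.81 × 0.8365 = 0.6775 m/s
Q = A × v_mean = 21.5 × 0.6775 = 14.57 m³/s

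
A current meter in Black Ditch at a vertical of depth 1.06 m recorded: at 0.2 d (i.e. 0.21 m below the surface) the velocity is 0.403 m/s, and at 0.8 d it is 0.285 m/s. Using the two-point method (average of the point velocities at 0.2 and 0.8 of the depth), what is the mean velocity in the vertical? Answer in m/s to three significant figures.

0.344 m/s

v̄ = (0.403 + 0.285) / 2 = 0.3440 m/s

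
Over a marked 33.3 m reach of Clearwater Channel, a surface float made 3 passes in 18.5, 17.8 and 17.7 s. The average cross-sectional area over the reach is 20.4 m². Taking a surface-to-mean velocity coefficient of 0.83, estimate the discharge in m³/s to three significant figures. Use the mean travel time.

31.3 m³/s

t̄ = (18.5 + 17.8 + 17.7) / 3 = 18 s
v_surface = L / t̄ = 33.3 / 18 = 1.850 m/s
v_mean = 0.83 × 1.850 = 1.536 m/s
Q = A × v_mean = 20.4 × 1.536 = 31.32 m³/s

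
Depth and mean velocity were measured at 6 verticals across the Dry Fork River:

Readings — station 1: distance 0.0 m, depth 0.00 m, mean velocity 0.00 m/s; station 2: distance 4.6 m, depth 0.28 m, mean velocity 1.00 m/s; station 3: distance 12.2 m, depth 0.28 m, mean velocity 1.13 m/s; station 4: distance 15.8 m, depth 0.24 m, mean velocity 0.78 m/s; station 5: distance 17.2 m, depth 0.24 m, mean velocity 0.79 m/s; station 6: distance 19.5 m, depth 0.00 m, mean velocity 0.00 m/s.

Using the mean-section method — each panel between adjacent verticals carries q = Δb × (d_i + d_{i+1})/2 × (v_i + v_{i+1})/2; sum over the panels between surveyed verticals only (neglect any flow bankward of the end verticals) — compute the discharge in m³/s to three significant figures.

3.85 m³/s

Panel 1-2: Δb = 4.6 m, d̄ = (0.00+0.28)/2 = 0.14, v̄ = (0.00+1.00)/2 = 0.5 → q = 4.6×0.14×0.5 = 0.3220 m³/s
Panel 2-3: Δb = 7.6 m, d̄ = (0.28+0.28)/2 = 0.28, v̄ = (1.00+1.13)/2 = 1.065 → q = 7.6×0.28×1.065 = 2.266 m³/s
Panel 3-4: Δb = 3.6 m, d̄ = (0.28+0.24)/2 = 0.26, v̄ = (1.13+0.78)/2 = 0.955 → q = 3.6×0.26×0.955 = 0.8939 m³/s
Panel 4-5: Δb = 1.4 m, d̄ = (0.24+0.24)/2 = 0.24, v̄ = (0.78+0.79)/2 = 0.785 → q = 1.4×0.24×0.785 = 0.2638 m³/s
Panel 5-6: Δb = 2.3 m, d̄ = (0.24+0.00)/2 = 0.12, v̄ = (0.79+0.00)/2 = 0.395 → q = 2.3×0.12×0.395 = 0.1090 m³/s
Q = Σ q = 3.855 m³/s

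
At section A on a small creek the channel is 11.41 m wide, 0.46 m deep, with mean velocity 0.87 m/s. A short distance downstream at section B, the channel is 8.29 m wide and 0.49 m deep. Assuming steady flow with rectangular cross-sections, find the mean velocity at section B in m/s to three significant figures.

1.12 m/s

Q = A₁V₁ = (11.41×0.46) × 0.87 = 4.566 m³/s
A₂ = 8.29 × 0.49 = 4.062 m²
V₂ = Q/A₂ = 4.566/4.062 = 1.124 m/s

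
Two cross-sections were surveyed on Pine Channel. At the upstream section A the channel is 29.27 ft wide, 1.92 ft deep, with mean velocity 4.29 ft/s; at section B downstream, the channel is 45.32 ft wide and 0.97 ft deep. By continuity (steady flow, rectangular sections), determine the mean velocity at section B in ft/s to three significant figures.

Q = A₁V₁ = (29.27×1.92) × 4.29 = 241.1 ft³/s
A₂ = 45.32 × 0.97 = 43.96 ft²
V₂ = Q/A₂ = 241.1/43.96 = 5.484 ft/s

5.48 ft/s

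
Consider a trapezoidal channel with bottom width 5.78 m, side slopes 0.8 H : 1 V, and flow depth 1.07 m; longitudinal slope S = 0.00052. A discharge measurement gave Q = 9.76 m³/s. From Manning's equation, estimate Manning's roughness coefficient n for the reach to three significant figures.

0.0147

A = (b + z·y)·y = (5.78 + 0.8×1.07)×1.07 = 7.101 m²
P = b + 2y√(1+z²) = 5.78 + 2×1.07×√(1+0.8²) = 8.521 m
R = A/P = 7.101/8.521 = 0.8333 m
n = (1/Q)·A·R^(2/3)·S^(1/2) = (1/9.76) × 7.101 × 0.8856 × 0.02280 = 0.01469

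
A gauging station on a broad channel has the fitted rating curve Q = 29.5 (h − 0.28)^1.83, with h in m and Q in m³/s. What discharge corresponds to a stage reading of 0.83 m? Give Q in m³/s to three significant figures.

9.88 m³/s

Q = 29.5 × (0.83 − 0.28)^1.83 = 29.5 × 0.55^1.83 = 9.878 m³/s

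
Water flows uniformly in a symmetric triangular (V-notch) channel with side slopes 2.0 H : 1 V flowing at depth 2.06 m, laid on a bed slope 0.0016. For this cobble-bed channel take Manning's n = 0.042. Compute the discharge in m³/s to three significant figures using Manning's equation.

A = z·y² = 2.0×2.06² = 8.487 m²
P = 2y√(1+z²) = 2×2.06×√(1+2.0²) = 9.213 m
R = A/P = 8.487/9.213 = 0.9213 m
Q = (1/n)·A·R^(2/3)·S^(1/2) = (1/0.042) × 8.487 × 0.9213^(2/3) × 0.0016^(1/2) = 7.653 m³/s

7.65 m³/s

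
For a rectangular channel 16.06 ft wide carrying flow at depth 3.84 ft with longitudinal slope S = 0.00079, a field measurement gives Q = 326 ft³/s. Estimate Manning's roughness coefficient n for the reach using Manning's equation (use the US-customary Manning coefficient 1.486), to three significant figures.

A = b·y = 16.06 × 3.84 = 61.67 ft²
P = b + 2y = 16.06 + 2×3.84 = 23.74 ft
R = A/P = 61.67/23.74 = 2.598 ft
n = (1.486/Q)·A·R^(2/3)·S^(1/2) = (1.486/326) × 61.67 × 1.890 × 0.02811 = 0.01493

0.0149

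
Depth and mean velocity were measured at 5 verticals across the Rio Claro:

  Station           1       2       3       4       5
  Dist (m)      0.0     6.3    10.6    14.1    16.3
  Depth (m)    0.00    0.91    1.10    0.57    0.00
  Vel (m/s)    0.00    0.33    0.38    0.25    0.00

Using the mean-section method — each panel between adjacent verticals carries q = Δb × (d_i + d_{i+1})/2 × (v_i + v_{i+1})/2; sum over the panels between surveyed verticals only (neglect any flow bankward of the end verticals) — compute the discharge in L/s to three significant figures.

Panel 1-2: Δb = 6.3 m, d̄ = (0.00+0.91)/2 = 0.455, v̄ = (0.00+0.33)/2 = 0.165 → q = 6.3×0.455×0.165 = 0.4730 m³/s
Panel 2-3: Δb = 4.3 m, d̄ = (0.91+1.10)/2 = 1.005, v̄ = (0.33+0.38)/2 = 0.355 → q = 4.3×1.005×0.355 = 1.534 m³/s
Panel 3-4: Δb = 3.5 m, d̄ = (1.10+0.57)/2 = 0.835, v̄ = (0.38+0.25)/2 = 0.315 → q = 3.5×0.835×0.315 = 0.9206 m³/s
Panel 4-5: Δb = 2.2 m, d̄ = (0.57+0.00)/2 = 0.285, v̄ = (0.25+0.00)/2 = 0.125 → q = 2.2×0.285×0.125 = 0.07838 m³/s
Q = Σ q = 3.006 m³/s
= 3.006 × 1000 = 3006 L/s

3010 L/s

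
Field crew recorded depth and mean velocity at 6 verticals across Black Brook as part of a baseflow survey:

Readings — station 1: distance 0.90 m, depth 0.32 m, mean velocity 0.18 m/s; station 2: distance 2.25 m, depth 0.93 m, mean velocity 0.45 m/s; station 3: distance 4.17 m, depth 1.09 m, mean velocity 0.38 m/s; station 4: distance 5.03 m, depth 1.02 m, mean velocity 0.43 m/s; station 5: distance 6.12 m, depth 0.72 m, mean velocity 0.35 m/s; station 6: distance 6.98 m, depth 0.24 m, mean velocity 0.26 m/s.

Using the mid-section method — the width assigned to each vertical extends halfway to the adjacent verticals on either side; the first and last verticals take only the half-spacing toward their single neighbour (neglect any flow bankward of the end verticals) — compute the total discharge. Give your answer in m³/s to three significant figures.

w_1 = (2.25 − 0.90)/2 = 0.675 m; q_1 = 0.18 × 0.32 × 0.675 = 0.03888 m³/s
w_2 = (4.17 − 0.90)/2 = 1.635 m; q_2 = 0.45 × 0.93 × 1.635 = 0.6842 m³/s
w_3 = (5.03 − 2.25)/2 = 1.39 m; q_3 = 0.38 × 1.09 × 1.39 = 0.5757 m³/s
w_4 = (6.12 − 4.17)/2 = 0.975 m; q_4 = 0.43 × 1.02 × 0.975 = 0.4276 m³/s
w_5 = (6.98 − 5.03)/2 = 0.975 m; q_5 = 0.35 × 0.72 × 0.975 = 0.2457 m³/s
w_6 = (6.98 − 6.12)/2 = 0.43 m; q_6 = 0.26 × 0.24 × 0.43 = 0.02683 m³/s
Q = Σ qᵢ = 1.999 m³/s

2.00 m³/s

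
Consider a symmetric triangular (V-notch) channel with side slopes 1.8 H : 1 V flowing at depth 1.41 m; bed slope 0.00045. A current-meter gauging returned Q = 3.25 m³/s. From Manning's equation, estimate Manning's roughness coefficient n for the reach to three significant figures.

A = z·y² = 1.8×1.41² = 3.579 m²
P = 2y√(1+z²) = 2×1.41×√(1+1.8²) = 5.807 m
R = A/P = 3.579/5.807 = 0.6163 m
n = (1/Q)·A·R^(2/3)·S^(1/2) = (1/3.25) × 3.579 × 0.7242 × 0.02121 = 0.01692

0.0169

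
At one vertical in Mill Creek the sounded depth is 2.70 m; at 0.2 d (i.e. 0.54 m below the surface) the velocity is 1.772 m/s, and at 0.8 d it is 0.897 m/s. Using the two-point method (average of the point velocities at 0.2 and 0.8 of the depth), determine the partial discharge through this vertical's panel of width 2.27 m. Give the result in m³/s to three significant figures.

8.18 m³/s

v̄ = (1.772 + 0.897) / 2 = 1.335 m/s
q = v̄ × d × w = 1.335 × 2.70 × 2.27 = 8.179 m³/s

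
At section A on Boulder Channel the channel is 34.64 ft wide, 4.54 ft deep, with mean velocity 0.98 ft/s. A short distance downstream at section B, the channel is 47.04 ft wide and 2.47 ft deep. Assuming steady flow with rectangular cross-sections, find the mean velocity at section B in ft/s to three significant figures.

1.33 ft/s

Q = A₁V₁ = (34.64×4.54) × 0.98 = 154.1 ft³/s
A₂ = 47.04 × 2.47 = 116.2 ft²
V₂ = Q/A₂ = 154.1/116.2 = 1.326 ft/s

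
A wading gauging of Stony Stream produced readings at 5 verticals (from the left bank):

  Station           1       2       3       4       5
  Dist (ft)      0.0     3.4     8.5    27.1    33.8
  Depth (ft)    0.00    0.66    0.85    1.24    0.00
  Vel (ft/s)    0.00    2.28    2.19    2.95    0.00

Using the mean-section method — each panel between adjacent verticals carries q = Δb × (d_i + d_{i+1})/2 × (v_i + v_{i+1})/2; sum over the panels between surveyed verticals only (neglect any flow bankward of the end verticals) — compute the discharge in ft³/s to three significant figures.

66.0 ft³/s

Panel 1-2: Δb = 3.4 ft, d̄ = (0.00+0.66)/2 = 0.33, v̄ = (0.00+2.28)/2 = 1.14 → q = 3.4×0.33×1.14 = 1.279 ft³/s
Panel 2-3: Δb = 5.1 ft, d̄ = (0.66+0.85)/2 = 0.755, v̄ = (2.28+2.19)/2 = 2.235 → q = 5.1×0.755×2.235 = 8.606 ft³/s
Panel 3-4: Δb = 18.6 ft, d̄ = (0.85+1.24)/2 = 1.045, v̄ = (2.19+2.95)/2 = 2.57 → q = 18.6×1.045×2.57 = 49.95 ft³/s
Panel 4-5: Δb = 6.7 ft, d̄ = (1.24+0.00)/2 = 0.62, v̄ = (2.95+0.00)/2 = 1.475 → q = 6.7×0.62×1.475 = 6.127 ft³/s
Q = Σ q = 65.97 ft³/s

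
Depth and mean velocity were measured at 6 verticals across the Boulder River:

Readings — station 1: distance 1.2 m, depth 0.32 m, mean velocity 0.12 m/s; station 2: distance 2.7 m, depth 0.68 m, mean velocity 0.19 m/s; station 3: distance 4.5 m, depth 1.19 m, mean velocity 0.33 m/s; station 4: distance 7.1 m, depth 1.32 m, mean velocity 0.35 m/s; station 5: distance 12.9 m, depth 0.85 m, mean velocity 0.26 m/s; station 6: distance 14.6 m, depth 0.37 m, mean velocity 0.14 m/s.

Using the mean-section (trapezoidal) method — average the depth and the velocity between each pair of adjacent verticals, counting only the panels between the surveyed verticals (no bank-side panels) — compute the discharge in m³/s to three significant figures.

3.79 m³/s

Panel 1-2: Δb = 1.5 m, d̄ = (0.32+0.68)/2 = 0.5, v̄ = (0.12+0.19)/2 = 0.155 → q = 1.5×0.5×0.155 = 0.1163 m³/s
Panel 2-3: Δb = 1.8 m, d̄ = (0.68+1.19)/2 = 0.935, v̄ = (0.19+0.33)/2 = 0.26 → q = 1.8×0.935×0.26 = 0.4376 m³/s
Panel 3-4: Δb = 2.6 m, d̄ = (1.19+1.32)/2 = 1.255, v̄ = (0.33+0.35)/2 = 0.34 → q = 2.6×1.255×0.34 = 1.109 m³/s
Panel 4-5: Δb = 5.8 m, d̄ = (1.32+0.85)/2 = 1.085, v̄ = (0.35+0.26)/2 = 0.305 → q = 5.8×1.085×0.305 = 1.919 m³/s
Panel 5-6: Δb = 1.7 m, d̄ = (0.85+0.37)/2 = 0.61, v̄ = (0.26+0.14)/2 = 0.2 → q = 1.7×0.61×0.2 = 0.2074 m³/s
Q = Σ q = 3.790 m³/s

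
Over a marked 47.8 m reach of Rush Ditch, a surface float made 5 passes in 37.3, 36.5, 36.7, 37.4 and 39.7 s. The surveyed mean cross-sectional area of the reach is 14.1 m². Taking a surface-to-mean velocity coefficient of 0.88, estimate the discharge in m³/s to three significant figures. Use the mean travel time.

t̄ = (37.3 + 36.5 + 36.7 + 37.4 + 39.7) / 5 = 37.52 s
v_surface = L / t̄ = 47.8 / 37.52 = 1.274 m/s
v_mean = 0.88 × 1.274 = 1.121 m/s
Q = A × v_mean = 14.1 × 1.121 = 15.81 m³/s

15.8 m³/s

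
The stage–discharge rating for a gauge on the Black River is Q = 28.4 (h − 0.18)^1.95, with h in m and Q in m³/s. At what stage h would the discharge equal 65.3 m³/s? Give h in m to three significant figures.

h − h₀ = (Q/C)^(1/b) = (65.3/28.4)^(1/1.95) = 1.533 m
h = 0.18 + 1.533 = 1.713 m

1.71 m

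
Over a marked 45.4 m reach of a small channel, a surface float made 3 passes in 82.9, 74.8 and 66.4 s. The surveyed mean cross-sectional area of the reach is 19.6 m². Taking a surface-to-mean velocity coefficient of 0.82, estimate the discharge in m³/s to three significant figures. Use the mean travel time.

9.77 m³/s

t̄ = (82.9 + 74.8 + 66.4) / 3 = 74.7 s
v_surface = L / t̄ = 45.4 / 74.7 = 0.6078 m/s
v_mean = 0.82 × 0.6078 = 0.4984 m/s
Q = A × v_mean = 19.6 × 0.4984 = 9.768 m³/s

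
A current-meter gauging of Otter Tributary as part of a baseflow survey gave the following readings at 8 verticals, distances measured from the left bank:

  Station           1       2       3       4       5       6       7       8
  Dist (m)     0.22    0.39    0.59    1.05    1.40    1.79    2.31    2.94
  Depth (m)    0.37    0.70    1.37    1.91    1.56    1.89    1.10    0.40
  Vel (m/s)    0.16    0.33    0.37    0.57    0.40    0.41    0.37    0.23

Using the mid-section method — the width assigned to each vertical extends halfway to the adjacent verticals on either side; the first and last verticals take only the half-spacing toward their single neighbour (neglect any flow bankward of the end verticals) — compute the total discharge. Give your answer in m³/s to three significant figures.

1.50 m³/s

w_1 = (0.39 − 0.22)/2 = 0.085 m; q_1 = 0.16 × 0.37 × 0.085 = 0.005032 m³/s
w_2 = (0.59 − 0.22)/2 = 0.185 m; q_2 = 0.33 × 0.70 × 0.185 = 0.04274 m³/s
w_3 = (1.05 − 0.39)/2 = 0.33 m; q_3 = 0.37 × 1.37 × 0.33 = 0.1673 m³/s
w_4 = (1.40 − 0.59)/2 = 0.405 m; q_4 = 0.57 × 1.91 × 0.405 = 0.4409 m³/s
w_5 = (1.79 − 1.05)/2 = 0.37 m; q_5 = 0.40 × 1.56 × 0.37 = 0.2309 m³/s
w_6 = (2.31 − 1.40)/2 = 0.455 m; q_6 = 0.41 × 1.89 × 0.455 = 0.3526 m³/s
w_7 = (2.94 − 1.79)/2 = 0.575 m; q_7 = 0.37 × 1.10 × 0.575 = 0.2340 m³/s
w_8 = (2.94 − 2.31)/2 = 0.315 m; q_8 = 0.23 × 0.40 × 0.315 = 0.02898 m³/s
Q = Σ qᵢ = 1.502 m³/s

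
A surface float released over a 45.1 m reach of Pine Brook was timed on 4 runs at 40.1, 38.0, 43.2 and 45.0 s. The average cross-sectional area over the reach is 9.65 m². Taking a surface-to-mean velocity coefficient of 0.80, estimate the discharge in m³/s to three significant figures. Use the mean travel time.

t̄ = (40.1 + 38.0 + 43.2 + 45.0) / 4 = 41.575 s
v_surface = L / t̄ = 45.1 / 41.575 = 1.085 m/s
v_mean = 0.80 × 1.085 = 0.8678 m/s
Q = A × v_mean = 9.65 × 0.8678 = 8.375 m³/s

8.37 m³/s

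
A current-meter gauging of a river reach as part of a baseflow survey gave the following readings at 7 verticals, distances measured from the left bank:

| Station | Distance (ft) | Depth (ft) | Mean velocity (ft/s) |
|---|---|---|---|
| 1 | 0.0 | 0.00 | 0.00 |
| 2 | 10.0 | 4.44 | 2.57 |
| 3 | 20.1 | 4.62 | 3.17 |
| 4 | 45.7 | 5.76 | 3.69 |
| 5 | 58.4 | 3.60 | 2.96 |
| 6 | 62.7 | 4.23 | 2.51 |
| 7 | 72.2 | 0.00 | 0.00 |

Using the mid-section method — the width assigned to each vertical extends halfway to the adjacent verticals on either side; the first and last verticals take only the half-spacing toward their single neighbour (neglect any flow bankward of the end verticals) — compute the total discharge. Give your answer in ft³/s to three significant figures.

w_2 = (20.1 − 0.0)/2 = 10.05 ft; q_2 = 2.57 × 4.44 × 10.05 = 114.7 ft³/s
w_3 = (45.7 − 10.0)/2 = 17.85 ft; q_3 = 3.17 × 4.62 × 17.85 = 261.4 ft³/s
w_4 = (58.4 − 20.1)/2 = 19.15 ft; q_4 = 3.69 × 5.76 × 19.15 = 407.0 ft³/s
w_5 = (62.7 − 45.7)/2 = 8.5 ft; q_5 = 2.96 × 3.60 × 8.5 = 90.58 ft³/s
w_6 = (72.2 − 58.4)/2 = 6.9 ft; q_6 = 2.51 × 4.23 × 6.9 = 73.26 ft³/s
Stations 1, 7 contribute zero (depth or velocity is 0).
Q = Σ qᵢ = 947.0 ft³/s

947 ft³/s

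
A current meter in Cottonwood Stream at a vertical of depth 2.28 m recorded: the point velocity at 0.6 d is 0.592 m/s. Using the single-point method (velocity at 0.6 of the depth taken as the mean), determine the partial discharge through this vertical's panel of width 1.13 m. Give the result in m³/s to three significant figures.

1.53 m³/s

v̄ = v₀.₆ = 0.592 m/s
q = v̄ × d × w = 0.5920 × 2.28 × 1.13 = 1.525 m³/s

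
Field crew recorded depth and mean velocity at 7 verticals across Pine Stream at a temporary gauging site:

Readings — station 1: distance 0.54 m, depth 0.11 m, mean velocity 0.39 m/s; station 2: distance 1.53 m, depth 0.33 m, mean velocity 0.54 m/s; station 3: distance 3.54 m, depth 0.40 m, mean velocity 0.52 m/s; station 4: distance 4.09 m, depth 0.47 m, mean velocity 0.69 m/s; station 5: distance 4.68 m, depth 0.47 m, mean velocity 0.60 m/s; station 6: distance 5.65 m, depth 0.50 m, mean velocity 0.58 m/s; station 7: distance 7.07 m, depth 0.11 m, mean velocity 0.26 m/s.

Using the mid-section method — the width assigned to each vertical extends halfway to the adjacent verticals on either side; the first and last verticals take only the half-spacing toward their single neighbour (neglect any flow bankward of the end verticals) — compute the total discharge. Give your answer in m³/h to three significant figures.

w_1 = (1.53 − 0.54)/2 = 0.495 m; q_1 = 0.39 × 0.11 × 0.495 = 0.02124 m³/s
w_2 = (3.54 − 0.54)/2 = 1.5 m; q_2 = 0.54 × 0.33 × 1.5 = 0.2673 m³/s
w_3 = (4.09 − 1.53)/2 = 1.28 m; q_3 = 0.52 × 0.40 × 1.28 = 0.2662 m³/s
w_4 = (4.68 − 3.54)/2 = 0.57 m; q_4 = 0.69 × 0.47 × 0.57 = 0.1849 m³/s
w_5 = (5.65 − 4.09)/2 = 0.78 m; q_5 = 0.60 × 0.47 × 0.78 = 0.2200 m³/s
w_6 = (7.07 − 4.68)/2 = 1.195 m; q_6 = 0.58 × 0.50 × 1.195 = 0.3466 m³/s
w_7 = (7.07 − 5.65)/2 = 0.71 m; q_7 = 0.26 × 0.11 × 0.71 = 0.02031 m³/s
Q = Σ qᵢ = 1.326 m³/s
= 1.326 × 3600 = 4775 m³/h

4780 m³/h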